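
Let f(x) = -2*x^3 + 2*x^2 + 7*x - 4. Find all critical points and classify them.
f'(x) = -6*x^2 + 4*x + 7

Solve f'(x) = 0:
  6*x^2 - 4*x - 7 = 0 has no rational roots; quadratic formula: x = (4 ± √184)/12.
  ⇒ x = 1/3 - sqrt(46)/6 ≈ -0.7971, 1/3 + sqrt(46)/6 ≈ 1.4637

f''(x) = 4 - 12*x
Second-derivative test at each critical point:
  f''(-0.7971) = 13.5647 > 0 → local minimum
  f''(1.4637) = -13.5647 < 0 → local maximum

Critical points: x = 1/3 - sqrt(46)/6 ≈ -0.7971 (local minimum); x = 1/3 + sqrt(46)/6 ≈ 1.4637 (local maximum)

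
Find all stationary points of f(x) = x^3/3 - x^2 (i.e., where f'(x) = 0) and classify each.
f'(x) = x*(x - 2)

Solve f'(x) = 0:
  Factor: x^2 - 2*x = x*(x - 2) = 0.
  ⇒ x = 0, 2

f''(x) = 2*x - 2
Second-derivative test at each critical point:
  f''(0) = -2 < 0 → local maximum
  f''(2) = 2 > 0 → local minimum

Critical points: x = 0 (local maximum); x = 2 (local minimum)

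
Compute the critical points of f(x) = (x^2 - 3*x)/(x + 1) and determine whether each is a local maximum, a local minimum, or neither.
f'(x) = (x^2 + 2*x - 3)/(x^2 + 2*x + 1)

Solve f'(x) = 0:
  f'(x) = (x - 1)*(x + 3)/(x + 1)^2; the denominator is positive wherever f is defined, so f'(x) = 0 ⇔ x^2 + 2*x - 3 = 0.
  Factor: x^2 + 2*x - 3 = (x - 1)*(x + 3) = 0.
  ⇒ x = -3, 1

f''(x) = 8/(x^3 + 3*x^2 + 3*x + 1)
Second-derivative test at each critical point:
  f''(-3) = -1 < 0 → local maximum
  f''(1) = 1 > 0 → local minimum

Critical points: x = -3 (local maximum); x = 1 (local minimum)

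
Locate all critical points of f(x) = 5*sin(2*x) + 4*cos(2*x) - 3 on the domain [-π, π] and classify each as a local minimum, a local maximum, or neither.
f'(x) = -8*sin(2*x) + 10*cos(2*x)

Solve f'(x) = 0 on [-π, π]:
  f'(x) = 0 ⇔ 5*cos(2*x) = 4*sin(2*x) ⇔ tan(2*x) = 5/4, i.e. 2*x = arctan(5/4) + nπ; keep the solutions lying in [-π, π].
  ⇒ x = -pi + atan(5/4)/2 ≈ -2.6936, -pi/2 + atan(5/4)/2 ≈ -1.1228, atan(5/4)/2 ≈ 0.4480, atan(5/4)/2 + pi/2 ≈ 2.0188

f''(x) = -20*sin(2*x) - 16*cos(2*x)
Second-derivative test at each critical point:
  f''(-2.6936) = -25.6125 < 0 → local maximum
  f''(-1.1228) = 25.6125 > 0 → local minimum
  f''(0.4480) = -25.6125 < 0 → local maximum
  f''(2.0188) = 25.6125 > 0 → local minimum

Critical points: x = -pi + atan(5/4)/2 ≈ -2.6936 (local maximum); x = -pi/2 + atan(5/4)/2 ≈ -1.1228 (local minimum); x = atan(5/4)/2 ≈ 0.4480 (local maximum); x = atan(5/4)/2 + pi/2 ≈ 2.0188 (local minimum)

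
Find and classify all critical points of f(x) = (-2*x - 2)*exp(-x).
f'(x) = 2*x*exp(-x)

Solve f'(x) = 0:
  f'(x) = (2*x)·exp(-x) and exp(-x) > 0 for every x, so f'(x) = 0 ⇔ 2*x = 0.
  2*x = 0.
  ⇒ x = 0

f''(x) = 2*(1 - x)*exp(-x)
Second-derivative test at each critical point:
  f''(0) = 2 > 0 → local minimum

Critical points: x = 0 (local minimum)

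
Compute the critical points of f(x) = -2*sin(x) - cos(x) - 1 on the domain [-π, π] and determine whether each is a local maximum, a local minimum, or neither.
f'(x) = sin(x) - 2*cos(x)

Solve f'(x) = 0 on [-π, π]:
  f'(x) = 0 ⇔ -2*cos(x) = -sin(x) ⇔ tan(x) = 2, i.e. x = arctan(2) + nπ; keep the solutions lying in [-π, π].
  ⇒ x = -pi + atan(2) ≈ -2.0344, atan(2) ≈ 1.1071

f''(x) = 2*sin(x) + cos(x)
Second-derivative test at each critical point:
  f''(-2.0344) = -2.2361 < 0 → local maximum
  f''(1.1071) = 2.2361 > 0 → local minimum

Critical points: x = -pi + atan(2) ≈ -2.0344 (local maximum); x = atan(2) ≈ 1.1071 (local minimum)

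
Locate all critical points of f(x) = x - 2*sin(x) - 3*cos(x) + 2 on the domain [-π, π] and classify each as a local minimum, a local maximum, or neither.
f'(x) = 3*sin(x) - 2*cos(x) + 1

Solve f'(x) = 0 on [-π, π]:
  f'(x) = 0 ⇔ 3*sin(x) - 2*cos(x) = -1. Write the left side as R·cos(x + φ) with R = √((-2)² + (-3)²) = sqrt(13), cos φ = -2*sqrt(13)/13, sin φ = -3*sqrt(13)/13; then cos(x + φ) = -sqrt(13)/13. Solve for x and keep the solutions lying in [-π, π].
  ⇒ x = -pi + atan((-4*sqrt(3) - 3)/(2 - 6*sqrt(3))) ≈ -2.2726, atan((-3 + 4*sqrt(3))/(2 + 6*sqrt(3))) ≈ 0.3070

f''(x) = 2*sin(x) + 3*cos(x)
Second-derivative test at each critical point:
  f''(-2.2726) = -3.4641 < 0 → local maximum
  f''(0.3070) = 3.4641 > 0 → local minimum

Critical points: x = -pi + atan((-4*sqrt(3) - 3)/(2 - 6*sqrt(3))) ≈ -2.2726 (local maximum); x = atan((-3 + 4*sqrt(3))/(2 + 6*sqrt(3))) ≈ 0.3070 (local minimum)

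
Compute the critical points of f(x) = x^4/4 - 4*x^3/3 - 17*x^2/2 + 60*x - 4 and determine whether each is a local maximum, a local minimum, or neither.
f'(x) = x^3 - 4*x^2 - 17*x + 60

Solve f'(x) = 0:
  Factor: x^3 - 4*x^2 - 17*x + 60 = (x - 5)*(x - 3)*(x + 4) = 0.
  ⇒ x = -4, 3, 5

f''(x) = 3*x^2 - 8*x - 17
Second-derivative test at each critical point:
  f''(-4) = 63 > 0 → local minimum
  f''(3) = -14 < 0 → local maximum
  f''(5) = 18 > 0 → local minimum

Critical points: x = -4 (local minimum); x = 3 (local maximum); x = 5 (local minimum)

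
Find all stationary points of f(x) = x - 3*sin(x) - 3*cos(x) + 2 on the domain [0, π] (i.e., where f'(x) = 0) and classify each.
f'(x) = -3*sqrt(2)*cos(x + pi/4) + 1

Solve f'(x) = 0 on [0, π]:
  f'(x) = 0 ⇔ 3*sin(x) - 3*cos(x) = -1. Write the left side as R·cos(x + φ) with R = √((-3)² + (-3)²) = 3*sqrt(2), cos φ = -sqrt(2)/2, sin φ = -sqrt(2)/2; then cos(x + φ) = -sqrt(2)/6. Solve for x and keep the solutions lying in [0, π].
  ⇒ x = atan((-1 + sqrt(17))/(1 + sqrt(17))) ≈ 0.5475

f''(x) = 3*sqrt(2)*sin(x + pi/4)
Second-derivative test at each critical point:
  f''(0.5475) = 4.1231 > 0 → local minimum

Critical points: x = atan((-1 + sqrt(17))/(1 + sqrt(17))) ≈ 0.5475 (local minimum)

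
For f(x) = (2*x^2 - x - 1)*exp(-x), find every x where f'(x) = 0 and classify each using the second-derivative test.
f'(x) = x*(5 - 2*x)*exp(-x)

Solve f'(x) = 0:
  f'(x) = (-2*x^2 + 5*x)·exp(-x) and exp(-x) > 0 for every x, so f'(x) = 0 ⇔ -2*x^2 + 5*x = 0.
  Factor: -2*x^2 + 5*x = -x*(2*x - 5) = 0.
  ⇒ x = 0, 5/2

f''(x) = (2*x^2 - 9*x + 5)*exp(-x)
Second-derivative test at each critical point:
  f''(0) = 5 > 0 → local minimum
  f''(5/2) = -0.4104 < 0 → local maximum

Critical points: x = 0 (local minimum); x = 5/2 (local maximum)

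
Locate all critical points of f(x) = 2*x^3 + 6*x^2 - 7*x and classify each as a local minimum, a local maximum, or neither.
f'(x) = 6*x^2 + 12*x - 7

Solve f'(x) = 0:
  6*x^2 + 12*x - 7 = 0 has no rational roots; quadratic formula: x = (-12 ± √312)/12.
  ⇒ x = -sqrt(78)/6 - 1 ≈ -2.4720, -1 + sqrt(78)/6 ≈ 0.4720

f''(x) = 12*x + 12
Second-derivative test at each critical point:
  f''(-2.4720) = -17.6635 < 0 → local maximum
  f''(0.4720) = 17.6635 > 0 → local minimum

Critical points: x = -sqrt(78)/6 - 1 ≈ -2.4720 (local maximum); x = -1 + sqrt(78)/6 ≈ 0.4720 (local minimum)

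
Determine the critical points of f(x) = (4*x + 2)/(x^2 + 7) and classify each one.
f'(x) = 4*(-x^2 - x + 7)/(x^4 + 14*x^2 + 49)

Solve f'(x) = 0:
  f'(x) = -4*(x^2 + x - 7)/(x^2 + 7)^2; the denominator is positive wherever f is defined, so f'(x) = 0 ⇔ -4*x^2 - 4*x + 28 = 0.
  Factor: -4*x^2 - 4*x + 28 = -4*(x^2 + x - 7); x^2 + x - 7 = 0 has no rational roots; quadratic formula: x = (-1 ± √29)/2.
  ⇒ x = -sqrt(29)/2 - 1/2 ≈ -3.1926, -1/2 + sqrt(29)/2 ≈ 2.1926

f''(x) = 4*(4*x^2*(2*x + 1) - (6*x + 1)*(x^2 + 7))/(x^2 + 7)^3
Second-derivative test at each critical point:
  f''(-3.1926) = 0.0729 > 0 → local minimum
  f''(2.1926) = -0.1545 < 0 → local maximum

Critical points: x = -sqrt(29)/2 - 1/2 ≈ -3.1926 (local minimum); x = -1/2 + sqrt(29)/2 ≈ 2.1926 (local maximum)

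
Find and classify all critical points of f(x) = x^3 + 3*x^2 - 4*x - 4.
f'(x) = 3*x^2 + 6*x - 4

Solve f'(x) = 0:
  3*x^2 + 6*x - 4 = 0 has no rational roots; quadratic formula: x = (-6 ± √84)/6.
  ⇒ x = -sqrt(21)/3 - 1 ≈ -2.5275, -1 + sqrt(21)/3 ≈ 0.5275

f''(x) = 6*x + 6
Second-derivative test at each critical point:
  f''(-2.5275) = -9.1652 < 0 → local maximum
  f''(0.5275) = 9.1652 > 0 → local minimum

Critical points: x = -sqrt(21)/3 - 1 ≈ -2.5275 (local maximum); x = -1 + sqrt(21)/3 ≈ 0.5275 (local minimum)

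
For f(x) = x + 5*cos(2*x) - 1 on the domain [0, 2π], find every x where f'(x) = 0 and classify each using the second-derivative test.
f'(x) = 1 - 10*sin(2*x)

Solve f'(x) = 0 on [0, 2π]:
  f'(x) = 0 ⇔ sin(2*x) = 1/10, i.e. 2*x = arcsin(1/10) + 2nπ or 2*x = π − arcsin(1/10) + 2nπ; keep the solutions lying in [0, 2π].
  ⇒ x = asin(1/10)/2 ≈ 0.0501, -asin(1/10)/2 + pi/2 ≈ 1.5207, asin(1/10)/2 + pi ≈ 3.1917, -asin(1/10)/2 + 3*pi/2 ≈ 4.6623

f''(x) = -20*cos(2*x)
Second-derivative test at each critical point:
  f''(0.0501) = -19.8997 < 0 → local maximum
  f''(1.5207) = 19.8997 > 0 → local minimum
  f''(3.1917) = -19.8997 < 0 → local maximum
  f''(4.6623) = 19.8997 > 0 → local minimum

Critical points: x = asin(1/10)/2 ≈ 0.0501 (local maximum); x = -asin(1/10)/2 + pi/2 ≈ 1.5207 (local minimum); x = asin(1/10)/2 + pi ≈ 3.1917 (local maximum); x = -asin(1/10)/2 + 3*pi/2 ≈ 4.6623 (local minimum)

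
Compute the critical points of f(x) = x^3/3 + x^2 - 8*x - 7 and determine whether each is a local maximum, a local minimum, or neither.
f'(x) = x^2 + 2*x - 8

Solve f'(x) = 0:
  Factor: x^2 + 2*x - 8 = (x - 2)*(x + 4) = 0.
  ⇒ x = -4, 2

f''(x) = 2*x + 2
Second-derivative test at each critical point:
  f''(-4) = -6 < 0 → local maximum
  f''(2) = 6 > 0 → local minimum

Critical points: x = -4 (local maximum); x = 2 (local minimum)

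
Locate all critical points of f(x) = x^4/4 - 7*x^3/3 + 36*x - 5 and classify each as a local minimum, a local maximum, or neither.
f'(x) = x^3 - 7*x^2 + 36

Solve f'(x) = 0:
  Factor: x^3 - 7*x^2 + 36 = (x - 6)*(x - 3)*(x + 2) = 0.
  ⇒ x = -2, 3, 6

f''(x) = x*(3*x - 14)
Second-derivative test at each critical point:
  f''(-2) = 40 > 0 → local minimum
  f''(3) = -15 < 0 → local maximum
  f''(6) = 24 > 0 → local minimum

Critical points: x = -2 (local minimum); x = 3 (local maximum); x = 6 (local minimum)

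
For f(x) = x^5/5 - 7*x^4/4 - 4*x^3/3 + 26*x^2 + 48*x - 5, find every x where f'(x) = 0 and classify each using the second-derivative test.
f'(x) = x^4 - 7*x^3 - 4*x^2 + 52*x + 48

Solve f'(x) = 0:
  Factor: x^4 - 7*x^3 - 4*x^2 + 52*x + 48 = (x - 6)*(x - 4)*(x + 1)*(x + 2) = 0.
  ⇒ x = -2, -1, 4, 6

f''(x) = 4*x^3 - 21*x^2 - 8*x + 52
Second-derivative test at each critical point:
  f''(-2) = -48 < 0 → local maximum
  f''(-1) = 35 > 0 → local minimum
  f''(4) = -60 < 0 → local maximum
  f''(6) = 112 > 0 → local minimum

Critical points: x = -2 (local maximum); x = -1 (local minimum); x = 4 (local maximum); x = 6 (local minimum)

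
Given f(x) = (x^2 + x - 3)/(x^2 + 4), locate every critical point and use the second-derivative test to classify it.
f'(x) = (-x^2 + 14*x + 4)/(x^4 + 8*x^2 + 16)

Solve f'(x) = 0:
  f'(x) = -(x^2 - 14*x - 4)/(x^2 + 4)^2; the denominator is positive wherever f is defined, so f'(x) = 0 ⇔ -x^2 + 14*x + 4 = 0.
  x^2 - 14*x - 4 = 0 has no rational roots; quadratic formula: x = (14 ± √212)/2.
  ⇒ x = 7 - sqrt(53) ≈ -0.2801, 7 + sqrt(53) ≈ 14.2801

f''(x) = 2*(x^3 - 21*x^2 - 12*x + 28)/(x^6 + 12*x^4 + 48*x^2 + 64)
Second-derivative test at each critical point:
  f''(-0.2801) = 0.8753 > 0 → local minimum
  f''(14.2801) = -3.368e-04 < 0 → local maximum

Critical points: x = 7 - sqrt(53) ≈ -0.2801 (local minimum); x = 7 + sqrt(53) ≈ 14.2801 (local maximum)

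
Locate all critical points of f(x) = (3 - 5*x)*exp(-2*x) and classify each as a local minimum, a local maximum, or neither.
f'(x) = (10*x - 11)*exp(-2*x)

Solve f'(x) = 0:
  f'(x) = (10*x - 11)·exp(-2*x) and exp(-2*x) > 0 for every x, so f'(x) = 0 ⇔ 10*x - 11 = 0.
  10*x - 11 = 0.
  ⇒ x = 11/10

f''(x) = 4*(8 - 5*x)*exp(-2*x)
Second-derivative test at each critical point:
  f''(11/10) = 1.1080 > 0 → local minimum

Critical points: x = 11/10 (local minimum)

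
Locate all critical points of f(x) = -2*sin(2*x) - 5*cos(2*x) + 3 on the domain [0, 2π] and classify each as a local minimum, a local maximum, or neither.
f'(x) = 10*sin(2*x) - 4*cos(2*x)

Solve f'(x) = 0 on [0, 2π]:
  f'(x) = 0 ⇔ -2*cos(2*x) = -5*sin(2*x) ⇔ tan(2*x) = 2/5, i.e. 2*x = arctan(2/5) + nπ; keep the solutions lying in [0, 2π].
  ⇒ x = atan(2/5)/2 ≈ 0.1903, atan(2/5)/2 + pi/2 ≈ 1.7610, atan(2/5)/2 + pi ≈ 3.3318, atan(2/5)/2 + 3*pi/2 ≈ 4.9026

f''(x) = 8*sin(2*x) + 20*cos(2*x)
Second-derivative test at each critical point:
  f''(0.1903) = 21.5407 > 0 → local minimum
  f''(1.7610) = -21.5407 < 0 → local maximum
  f''(3.3318) = 21.5407 > 0 → local minimum
  f''(4.9026) = -21.5407 < 0 → local maximum

Critical points: x = atan(2/5)/2 ≈ 0.1903 (local minimum); x = atan(2/5)/2 + pi/2 ≈ 1.7610 (local maximum); x = atan(2/5)/2 + pi ≈ 3.3318 (local minimum); x = atan(2/5)/2 + 3*pi/2 ≈ 4.9026 (local maximum)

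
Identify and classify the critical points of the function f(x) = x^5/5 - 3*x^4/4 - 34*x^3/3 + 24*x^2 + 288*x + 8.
f'(x) = x^4 - 3*x^3 - 34*x^2 + 48*x + 288

Solve f'(x) = 0:
  Factor: x^4 - 3*x^3 - 34*x^2 + 48*x + 288 = (x - 6)*(x - 4)*(x + 3)*(x + 4) = 0.
  ⇒ x = -4, -3, 4, 6

f''(x) = 4*x^3 - 9*x^2 - 68*x + 48
Second-derivative test at each critical point:
  f''(-4) = -80 < 0 → local maximum
  f''(-3) = 63 > 0 → local minimum
  f''(4) = -112 < 0 → local maximum
  f''(6) = 180 > 0 → local minimum

Critical points: x = -4 (local maximum); x = -3 (local minimum); x = 4 (local maximum); x = 6 (local minimum)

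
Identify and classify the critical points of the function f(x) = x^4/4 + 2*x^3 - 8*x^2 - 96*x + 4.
f'(x) = x^3 + 6*x^2 - 16*x - 96

Solve f'(x) = 0:
  Factor: x^3 + 6*x^2 - 16*x - 96 = (x - 4)*(x + 4)*(x + 6) = 0.
  ⇒ x = -6, -4, 4

f''(x) = 3*x^2 + 12*x - 16
Second-derivative test at each critical point:
  f''(-6) = 20 > 0 → local minimum
  f''(-4) = -16 < 0 → local maximum
  f''(4) = 80 > 0 → local minimum

Critical points: x = -6 (local minimum); x = -4 (local maximum); x = 4 (local minimum)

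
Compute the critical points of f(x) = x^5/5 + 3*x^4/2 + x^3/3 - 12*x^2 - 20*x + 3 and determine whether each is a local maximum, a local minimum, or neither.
f'(x) = x^4 + 6*x^3 + x^2 - 24*x - 20

Solve f'(x) = 0:
  Factor: x^4 + 6*x^3 + x^2 - 24*x - 20 = (x - 2)*(x + 1)*(x + 2)*(x + 5) = 0.
  ⇒ x = -5, -2, -1, 2

f''(x) = 4*x^3 + 18*x^2 + 2*x - 24
Second-derivative test at each critical point:
  f''(-5) = -84 < 0 → local maximum
  f''(-2) = 12 > 0 → local minimum
  f''(-1) = -12 < 0 → local maximum
  f''(2) = 84 > 0 → local minimum

Critical points: x = -5 (local maximum); x = -2 (local minimum); x = -1 (local maximum); x = 2 (local minimum)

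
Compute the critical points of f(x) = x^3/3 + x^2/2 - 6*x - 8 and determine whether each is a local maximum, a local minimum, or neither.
f'(x) = x^2 + x - 6

Solve f'(x) = 0:
  Factor: x^2 + x - 6 = (x - 2)*(x + 3) = 0.
  ⇒ x = -3, 2

f''(x) = 2*x + 1
Second-derivative test at each critical point:
  f''(-3) = -5 < 0 → local maximum
  f''(2) = 5 > 0 → local minimum

Critical points: x = -3 (local maximum); x = 2 (local minimum)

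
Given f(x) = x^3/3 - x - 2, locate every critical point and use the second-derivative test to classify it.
f'(x) = x^2 - 1

Solve f'(x) = 0:
  Factor: x^2 - 1 = (x - 1)*(x + 1) = 0.
  ⇒ x = -1, 1

f''(x) = 2*x
Second-derivative test at each critical point:
  f''(-1) = -2 < 0 → local maximum
  f''(1) = 2 > 0 → local minimum

Critical points: x = -1 (local maximum); x = 1 (local minimum)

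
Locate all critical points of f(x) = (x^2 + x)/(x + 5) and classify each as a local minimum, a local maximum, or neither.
f'(x) = (x^2 + 10*x + 5)/(x^2 + 10*x + 25)

Solve f'(x) = 0:
  f'(x) = (x^2 + 10*x + 5)/(x + 5)^2; the denominator is positive wherever f is defined, so f'(x) = 0 ⇔ x^2 + 10*x + 5 = 0.
  x^2 + 10*x + 5 = 0 has no rational roots; quadratic formula: x = (-10 ± √80)/2.
  ⇒ x = -5 - 2*sqrt(5) ≈ -9.4721, -5 + 2*sqrt(5) ≈ -0.5279

f''(x) = 40/(x^3 + 15*x^2 + 75*x + 125)
Second-derivative test at each critical point:
  f''(-9.4721) = -0.4472 < 0 → local maximum
  f''(-0.5279) = 0.4472 > 0 → local minimum

Critical points: x = -5 - 2*sqrt(5) ≈ -9.4721 (local maximum); x = -5 + 2*sqrt(5) ≈ -0.5279 (local minimum)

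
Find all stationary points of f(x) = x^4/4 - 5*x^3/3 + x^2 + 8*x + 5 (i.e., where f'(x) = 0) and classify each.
f'(x) = x^3 - 5*x^2 + 2*x + 8

Solve f'(x) = 0:
  Factor: x^3 - 5*x^2 + 2*x + 8 = (x - 4)*(x - 2)*(x + 1) = 0.
  ⇒ x = -1, 2, 4

f''(x) = 3*x^2 - 10*x + 2
Second-derivative test at each critical point:
  f''(-1) = 15 > 0 → local minimum
  f''(2) = -6 < 0 → local maximum
  f''(4) = 10 > 0 → local minimum

Critical points: x = -1 (local minimum); x = 2 (local maximum); x = 4 (local minimum)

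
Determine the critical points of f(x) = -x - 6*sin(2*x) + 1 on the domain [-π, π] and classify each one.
f'(x) = 24*sin(x)^2 - 13

Solve f'(x) = 0 on [-π, π]:
  f'(x) = 0 ⇔ cos(2*x) = -1/12, i.e. 2*x = ±arccos(-1/12) + 2nπ; keep the solutions lying in [-π, π].
  ⇒ x = -pi + acos(-1/12)/2 ≈ -2.3145, -acos(-1/12)/2 ≈ -0.8271, acos(-1/12)/2 ≈ 0.8271, pi - acos(-1/12)/2 ≈ 2.3145

f''(x) = 24*sin(2*x)
Second-derivative test at each critical point:
  f''(-2.3145) = 23.9165 > 0 → local minimum
  f''(-0.8271) = -23.9165 < 0 → local maximum
  f''(0.8271) = 23.9165 > 0 → local minimum
  f''(2.3145) = -23.9165 < 0 → local maximum

Critical points: x = -pi + acos(-1/12)/2 ≈ -2.3145 (local minimum); x = -acos(-1/12)/2 ≈ -0.8271 (local maximum); x = acos(-1/12)/2 ≈ 0.8271 (local minimum); x = pi - acos(-1/12)/2 ≈ 2.3145 (local maximum)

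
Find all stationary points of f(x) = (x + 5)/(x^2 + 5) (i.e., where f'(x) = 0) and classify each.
f'(x) = (x^2 - 2*x*(x + 5) + 5)/(x^2 + 5)^2

Solve f'(x) = 0:
  f'(x) = -(x^2 + 10*x - 5)/(x^2 + 5)^2; the denominator is positive wherever f is defined, so f'(x) = 0 ⇔ -x^2 - 10*x + 5 = 0.
  x^2 + 10*x - 5 = 0 has no rational roots; quadratic formula: x = (-10 ± √120)/2.
  ⇒ x = -sqrt(30) - 5 ≈ -10.4772, -5 + sqrt(30) ≈ 0.4772

f''(x) = 2*(4*x^2*(x + 5) - (3*x + 5)*(x^2 + 5))/(x^2 + 5)^3
Second-derivative test at each critical point:
  f''(-10.4772) = 0.0008 > 0 → local minimum
  f''(0.4772) = -0.4008 < 0 → local maximum

Critical points: x = -sqrt(30) - 5 ≈ -10.4772 (local minimum); x = -5 + sqrt(30) ≈ 0.4772 (local maximum)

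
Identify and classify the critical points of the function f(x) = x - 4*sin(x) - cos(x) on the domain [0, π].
f'(x) = sin(x) - 4*cos(x) + 1

Solve f'(x) = 0 on [0, π]:
  f'(x) = 0 ⇔ sin(x) - 4*cos(x) = -1. Write the left side as R·cos(x + φ) with R = √((-4)² + (-1)²) = sqrt(17), cos φ = -4*sqrt(17)/17, sin φ = -sqrt(17)/17; then cos(x + φ) = -sqrt(17)/17. Solve for x and keep the solutions lying in [0, π].
  ⇒ x = atan(15/8) ≈ 1.0808

f''(x) = 4*sin(x) + cos(x)
Second-derivative test at each critical point:
  f''(1.0808) = 4 > 0 → local minimum

Critical points: x = atan(15/8) ≈ 1.0808 (local minimum)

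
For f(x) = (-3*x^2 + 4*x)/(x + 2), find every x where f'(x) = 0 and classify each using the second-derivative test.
f'(x) = (-3*x^2 - 12*x + 8)/(x^2 + 4*x + 4)

Solve f'(x) = 0:
  f'(x) = -(3*x^2 + 12*x - 8)/(x + 2)^2; the denominator is positive wherever f is defined, so f'(x) = 0 ⇔ -3*x^2 - 12*x + 8 = 0.
  3*x^2 + 12*x - 8 = 0 has no rational roots; quadratic formula: x = (-12 ± √240)/6.
  ⇒ x = -2*sqrt(15)/3 - 2 ≈ -4.5820, -2 + 2*sqrt(15)/3 ≈ 0.5820

f''(x) = -40/(x^3 + 6*x^2 + 12*x + 8)
Second-derivative test at each critical point:
  f''(-4.5820) = 2.3238 > 0 → local minimum
  f''(0.5820) = -2.3238 < 0 → local maximum

Critical points: x = -2*sqrt(15)/3 - 2 ≈ -4.5820 (local minimum); x = -2 + 2*sqrt(15)/3 ≈ 0.5820 (local maximum)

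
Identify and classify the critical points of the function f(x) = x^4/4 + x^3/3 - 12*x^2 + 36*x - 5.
f'(x) = x^3 + x^2 - 24*x + 36

Solve f'(x) = 0:
  Factor: x^3 + x^2 - 24*x + 36 = (x - 3)*(x - 2)*(x + 6) = 0.
  ⇒ x = -6, 2, 3

f''(x) = 3*x^2 + 2*x - 24
Second-derivative test at each critical point:
  f''(-6) = 72 > 0 → local minimum
  f''(2) = -8 < 0 → local maximum
  f''(3) = 9 > 0 → local minimum

Critical points: x = -6 (local minimum); x = 2 (local maximum); x = 3 (local minimum)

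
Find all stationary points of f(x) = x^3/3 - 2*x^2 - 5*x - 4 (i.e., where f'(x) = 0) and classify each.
f'(x) = x^2 - 4*x - 5

Solve f'(x) = 0:
  Factor: x^2 - 4*x - 5 = (x - 5)*(x + 1) = 0.
  ⇒ x = -1, 5

f''(x) = 2*x - 4
Second-derivative test at each critical point:
  f''(-1) = -6 < 0 → local maximum
  f''(5) = 6 > 0 → local minimum

Critical points: x = -1 (local maximum); x = 5 (local minimum)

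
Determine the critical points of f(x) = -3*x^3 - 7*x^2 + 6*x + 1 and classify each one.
f'(x) = -9*x^2 - 14*x + 6

Solve f'(x) = 0:
  9*x^2 + 14*x - 6 = 0 has no rational roots; quadratic formula: x = (-14 ± √412)/18.
  ⇒ x = -sqrt(103)/9 - 7/9 ≈ -1.9054, -7/9 + sqrt(103)/9 ≈ 0.3499

f''(x) = -18*x - 14
Second-derivative test at each critical point:
  f''(-1.9054) = 20.2978 > 0 → local minimum
  f''(0.3499) = -20.2978 < 0 → local maximum

Critical points: x = -sqrt(103)/9 - 7/9 ≈ -1.9054 (local minimum); x = -7/9 + sqrt(103)/9 ≈ 0.3499 (local maximum)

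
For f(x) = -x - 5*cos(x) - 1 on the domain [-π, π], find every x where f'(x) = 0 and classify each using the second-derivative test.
f'(x) = 5*sin(x) - 1

Solve f'(x) = 0 on [-π, π]:
  f'(x) = 0 ⇔ sin(x) = 1/5, i.e. x = arcsin(1/5) + 2nπ or x = π − arcsin(1/5) + 2nπ; keep the solutions lying in [-π, π].
  ⇒ x = asin(1/5) ≈ 0.2014, pi - asin(1/5) ≈ 2.9402

f''(x) = 5*cos(x)
Second-derivative test at each critical point:
  f''(0.2014) = 4.8990 > 0 → local minimum
  f''(2.9402) = -4.8990 < 0 → local maximum

Critical points: x = asin(1/5) ≈ 0.2014 (local minimum); x = pi - asin(1/5) ≈ 2.9402 (local maximum)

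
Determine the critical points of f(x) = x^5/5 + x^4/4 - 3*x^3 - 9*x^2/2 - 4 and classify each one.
f'(x) = x*(x^3 + x^2 - 9*x - 9)

Solve f'(x) = 0:
  Factor: x^4 + x^3 - 9*x^2 - 9*x = x*(x - 3)*(x + 1)*(x + 3) = 0.
  ⇒ x = -3, -1, 0, 3

f''(x) = 4*x^3 + 3*x^2 - 18*x - 9
Second-derivative test at each critical point:
  f''(-3) = -36 < 0 → local maximum
  f''(-1) = 8 > 0 → local minimum
  f''(0) = -9 < 0 → local maximum
  f''(3) = 72 > 0 → local minimum

Critical points: x = -3 (local maximum); x = -1 (local minimum); x = 0 (local maximum); x = 3 (local minimum)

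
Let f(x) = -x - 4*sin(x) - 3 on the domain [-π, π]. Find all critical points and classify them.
f'(x) = -4*cos(x) - 1

Solve f'(x) = 0 on [-π, π]:
  f'(x) = 0 ⇔ cos(x) = -1/4, i.e. x = ±arccos(-1/4) + 2nπ; keep the solutions lying in [-π, π].
  ⇒ x = -acos(-1/4) ≈ -1.8235, acos(-1/4) ≈ 1.8235

f''(x) = 4*sin(x)
Second-derivative test at each critical point:
  f''(-1.8235) = -3.8730 < 0 → local maximum
  f''(1.8235) = 3.8730 > 0 → local minimum

Critical points: x = -acos(-1/4) ≈ -1.8235 (local maximum); x = acos(-1/4) ≈ 1.8235 (local minimum)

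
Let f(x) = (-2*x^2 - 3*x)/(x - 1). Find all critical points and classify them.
f'(x) = (-2*x^2 + 4*x + 3)/(x^2 - 2*x + 1)

Solve f'(x) = 0:
  f'(x) = -(2*x^2 - 4*x - 3)/(x - 1)^2; the denominator is positive wherever f is defined, so f'(x) = 0 ⇔ -2*x^2 + 4*x + 3 = 0.
  2*x^2 - 4*x - 3 = 0 has no rational roots; quadratic formula: x = (4 ± √40)/4.
  ⇒ x = 1 - sqrt(10)/2 ≈ -0.5811, 1 + sqrt(10)/2 ≈ 2.5811

f''(x) = -10/(x^3 - 3*x^2 + 3*x - 1)
Second-derivative test at each critical point:
  f''(-0.5811) = 2.5298 > 0 → local minimum
  f''(2.5811) = -2.5298 < 0 → local maximum

Critical points: x = 1 - sqrt(10)/2 ≈ -0.5811 (local minimum); x = 1 + sqrt(10)/2 ≈ 2.5811 (local maximum)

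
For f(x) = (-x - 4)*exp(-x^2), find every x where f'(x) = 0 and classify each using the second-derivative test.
f'(x) = (2*x*(x + 4) - 1)*exp(-x^2)

Solve f'(x) = 0:
  f'(x) = (2*x^2 + 8*x - 1)·exp(-x^2) and exp(-x^2) > 0 for every x, so f'(x) = 0 ⇔ 2*x^2 + 8*x - 1 = 0.
  2*x^2 + 8*x - 1 = 0 has no rational roots; quadratic formula: x = (-8 ± √72)/4.
  ⇒ x = -3*sqrt(2)/2 - 2 ≈ -4.1213, -2 + 3*sqrt(2)/2 ≈ 0.1213

f''(x) = 2*(-2*x^2*(x + 4) + 3*x + 4)*exp(-x^2)
Second-derivative test at each critical point:
  f''(-4.1213) = -3.565e-07 < 0 → local maximum
  f''(0.1213) = 8.3613 > 0 → local minimum

Critical points: x = -3*sqrt(2)/2 - 2 ≈ -4.1213 (local maximum); x = -2 + 3*sqrt(2)/2 ≈ 0.1213 (local minimum)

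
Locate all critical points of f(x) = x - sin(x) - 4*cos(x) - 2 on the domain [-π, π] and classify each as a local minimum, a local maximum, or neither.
f'(x) = 4*sin(x) - cos(x) + 1

Solve f'(x) = 0 on [-π, π]:
  f'(x) = 0 ⇔ 4*sin(x) - cos(x) = -1. Write the left side as R·cos(x + φ) with R = √((-1)² + (-4)²) = sqrt(17), cos φ = -sqrt(17)/17, sin φ = -4*sqrt(17)/17; then cos(x + φ) = -sqrt(17)/17. Solve for x and keep the solutions lying in [-π, π].
  ⇒ x = -pi + atan(8/15) ≈ -2.6516, 0

f''(x) = sin(x) + 4*cos(x)
Second-derivative test at each critical point:
  f''(-2.6516) = -4 < 0 → local maximum
  f''(0) = 4 > 0 → local minimum

Critical points: x = -pi + atan(8/15) ≈ -2.6516 (local maximum); x = 0 (local minimum)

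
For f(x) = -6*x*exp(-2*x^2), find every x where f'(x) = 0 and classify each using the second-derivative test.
f'(x) = 6*(4*x^2 - 1)*exp(-2*x^2)

Solve f'(x) = 0:
  f'(x) = (24*x^2 - 6)·exp(-2*x^2) and exp(-2*x^2) > 0 for every x, so f'(x) = 0 ⇔ 24*x^2 - 6 = 0.
  Factor: 24*x^2 - 6 = 6*(2*x - 1)*(2*x + 1) = 0.
  ⇒ x = -1/2, 1/2

f''(x) = (-96*x^3 + 72*x)*exp(-2*x^2)
Second-derivative test at each critical point:
  f''(-1/2) = -14.5567 < 0 → local maximum
  f''(1/2) = 14.5567 > 0 → local minimum

Critical points: x = -1/2 (local maximum); x = 1/2 (local minimum)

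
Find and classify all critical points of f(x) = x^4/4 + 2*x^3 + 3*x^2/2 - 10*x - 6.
f'(x) = x^3 + 6*x^2 + 3*x - 10

Solve f'(x) = 0:
  Factor: x^3 + 6*x^2 + 3*x - 10 = (x - 1)*(x + 2)*(x + 5) = 0.
  ⇒ x = -5, -2, 1

f''(x) = 3*x^2 + 12*x + 3
Second-derivative test at each critical point:
  f''(-5) = 18 > 0 → local minimum
  f''(-2) = -9 < 0 → local maximum
  f''(1) = 18 > 0 → local minimum

Critical points: x = -5 (local minimum); x = -2 (local maximum); x = 1 (local minimum)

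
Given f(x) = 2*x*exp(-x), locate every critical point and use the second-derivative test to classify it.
f'(x) = 2*(1 - x)*exp(-x)

Solve f'(x) = 0:
  f'(x) = (2 - 2*x)·exp(-x) and exp(-x) > 0 for every x, so f'(x) = 0 ⇔ 2 - 2*x = 0.
  Factor: 2 - 2*x = -2*(x - 1) = 0.
  ⇒ x = 1

f''(x) = 2*(x - 2)*exp(-x)
Second-derivative test at each critical point:
  f''(1) = -0.7358 < 0 → local maximum

Critical points: x = 1 (local maximum)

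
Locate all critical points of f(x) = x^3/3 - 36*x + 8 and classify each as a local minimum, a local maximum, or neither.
f'(x) = x^2 - 36

Solve f'(x) = 0:
  Factor: x^2 - 36 = (x - 6)*(x + 6) = 0.
  ⇒ x = -6, 6

f''(x) = 2*x
Second-derivative test at each critical point:
  f''(-6) = -12 < 0 → local maximum
  f''(6) = 12 > 0 → local minimum

Critical points: x = -6 (local maximum); x = 6 (local minimum)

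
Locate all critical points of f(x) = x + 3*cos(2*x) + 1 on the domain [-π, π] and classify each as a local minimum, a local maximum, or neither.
f'(x) = 1 - 6*sin(2*x)

Solve f'(x) = 0 on [-π, π]:
  f'(x) = 0 ⇔ sin(2*x) = 1/6, i.e. 2*x = arcsin(1/6) + 2nπ or 2*x = π − arcsin(1/6) + 2nπ; keep the solutions lying in [-π, π].
  ⇒ x = -pi + asin(1/6)/2 ≈ -3.0579, -pi/2 - asin(1/6)/2 ≈ -1.6545, asin(1/6)/2 ≈ 0.0837, -asin(1/6)/2 + pi/2 ≈ 1.4871

f''(x) = -12*cos(2*x)
Second-derivative test at each critical point:
  f''(-3.0579) = -11.8322 < 0 → local maximum
  f''(-1.6545) = 11.8322 > 0 → local minimum
  f''(0.0837) = -11.8322 < 0 → local maximum
  f''(1.4871) = 11.8322 > 0 → local minimum

Critical points: x = -pi + asin(1/6)/2 ≈ -3.0579 (local maximum); x = -pi/2 - asin(1/6)/2 ≈ -1.6545 (local minimum); x = asin(1/6)/2 ≈ 0.0837 (local maximum); x = -asin(1/6)/2 + pi/2 ≈ 1.4871 (local minimum)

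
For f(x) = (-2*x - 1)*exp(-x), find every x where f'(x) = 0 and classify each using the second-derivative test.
f'(x) = (2*x - 1)*exp(-x)

Solve f'(x) = 0:
  f'(x) = (2*x - 1)·exp(-x) and exp(-x) > 0 for every x, so f'(x) = 0 ⇔ 2*x - 1 = 0.
  2*x - 1 = 0.
  ⇒ x = 1/2

f''(x) = (3 - 2*x)*exp(-x)
Second-derivative test at each critical point:
  f''(1/2) = 1.2131 > 0 → local minimum

Critical points: x = 1/2 (local minimum)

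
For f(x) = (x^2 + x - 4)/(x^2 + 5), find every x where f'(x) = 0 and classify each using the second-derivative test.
f'(x) = (-x^2 + 18*x + 5)/(x^4 + 10*x^2 + 25)

Solve f'(x) = 0:
  f'(x) = -(x^2 - 18*x - 5)/(x^2 + 5)^2; the denominator is positive wherever f is defined, so f'(x) = 0 ⇔ -x^2 + 18*x + 5 = 0.
  x^2 - 18*x - 5 = 0 has no rational roots; quadratic formula: x = (18 ± √344)/2.
  ⇒ x = 9 - sqrt(86) ≈ -0.2736, 9 + sqrt(86) ≈ 18.2736

f''(x) = 2*(x^3 - 27*x^2 - 15*x + 45)/(x^6 + 15*x^4 + 75*x^2 + 125)
Second-derivative test at each critical point:
  f''(-0.2736) = 0.7202 > 0 → local minimum
  f''(18.2736) = -1.615e-04 < 0 → local maximum

Critical points: x = 9 - sqrt(86) ≈ -0.2736 (local minimum); x = 9 + sqrt(86) ≈ 18.2736 (local maximum)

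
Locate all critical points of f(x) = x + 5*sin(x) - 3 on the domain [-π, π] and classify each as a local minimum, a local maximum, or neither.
f'(x) = 5*cos(x) + 1

Solve f'(x) = 0 on [-π, π]:
  f'(x) = 0 ⇔ cos(x) = -1/5, i.e. x = ±arccos(-1/5) + 2nπ; keep the solutions lying in [-π, π].
  ⇒ x = -acos(-1/5) ≈ -1.7722, acos(-1/5) ≈ 1.7722

f''(x) = -5*sin(x)
Second-derivative test at each critical point:
  f''(-1.7722) = 4.8990 > 0 → local minimum
  f''(1.7722) = -4.8990 < 0 → local maximum

Critical points: x = -acos(-1/5) ≈ -1.7722 (local minimum); x = acos(-1/5) ≈ 1.7722 (local maximum)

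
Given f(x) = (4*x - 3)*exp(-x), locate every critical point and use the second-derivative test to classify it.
f'(x) = (7 - 4*x)*exp(-x)

Solve f'(x) = 0:
  f'(x) = (7 - 4*x)·exp(-x) and exp(-x) > 0 for every x, so f'(x) = 0 ⇔ 7 - 4*x = 0.
  7 - 4*x = 0.
  ⇒ x = 7/4

f''(x) = (4*x - 11)*exp(-x)
Second-derivative test at each critical point:
  f''(7/4) = -0.6951 < 0 → local maximum

Critical points: x = 7/4 (local maximum)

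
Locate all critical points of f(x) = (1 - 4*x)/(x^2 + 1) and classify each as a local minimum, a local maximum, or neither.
f'(x) = 2*(2*x^2 - x - 2)/(x^4 + 2*x^2 + 1)

Solve f'(x) = 0:
  f'(x) = 2*(2*x^2 - x - 2)/(x^2 + 1)^2; the denominator is positive wherever f is defined, so f'(x) = 0 ⇔ 4*x^2 - 2*x - 4 = 0.
  Factor: 4*x^2 - 2*x - 4 = 2*(2*x^2 - x - 2); 2*x^2 - x - 2 = 0 has no rational roots; quadratic formula: x = (1 ± √17)/4.
  ⇒ x = 1/4 - sqrt(17)/4 ≈ -0.7808, 1/4 + sqrt(17)/4 ≈ 1.2808

f''(x) = 2*(4*x^2*(1 - 4*x) + (12*x - 1)*(x^2 + 1))/(x^2 + 1)^3
Second-derivative test at each critical point:
  f''(-0.7808) = -3.1828 < 0 → local maximum
  f''(1.2808) = 1.1828 > 0 → local minimum

Critical points: x = 1/4 - sqrt(17)/4 ≈ -0.7808 (local maximum); x = 1/4 + sqrt(17)/4 ≈ 1.2808 (local minimum)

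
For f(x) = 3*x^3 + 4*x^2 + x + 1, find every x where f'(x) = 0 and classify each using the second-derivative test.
f'(x) = 9*x^2 + 8*x + 1

Solve f'(x) = 0:
  9*x^2 + 8*x + 1 = 0 has no rational roots; quadratic formula: x = (-8 ± √28)/18.
  ⇒ x = -4/9 - sqrt(7)/9 ≈ -0.7384, -4/9 + sqrt(7)/9 ≈ -0.1505

f''(x) = 18*x + 8
Second-derivative test at each critical point:
  f''(-0.7384) = -5.2915 < 0 → local maximum
  f''(-0.1505) = 5.2915 > 0 → local minimum

Critical points: x = -4/9 - sqrt(7)/9 ≈ -0.7384 (local maximum); x = -4/9 + sqrt(7)/9 ≈ -0.1505 (local minimum)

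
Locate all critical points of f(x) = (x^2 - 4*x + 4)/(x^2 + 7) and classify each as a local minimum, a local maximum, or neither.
f'(x) = 2*(2*x^2 + 3*x - 14)/(x^4 + 14*x^2 + 49)

Solve f'(x) = 0:
  f'(x) = 2*(x - 2)*(2*x + 7)/(x^2 + 7)^2; the denominator is positive wherever f is defined, so f'(x) = 0 ⇔ 4*x^2 + 6*x - 28 = 0.
  Factor: 4*x^2 + 6*x - 28 = 2*(x - 2)*(2*x + 7) = 0.
  ⇒ x = -7/2, 2

f''(x) = 2*(-4*x^3 - 9*x^2 + 84*x + 21)/(x^6 + 21*x^4 + 147*x^2 + 343)
Second-derivative test at each critical point:
  f''(-7/2) = -32/539 < 0 → local maximum
  f''(2) = 2/11 > 0 → local minimum

Critical points: x = -7/2 (local maximum); x = 2 (local minimum)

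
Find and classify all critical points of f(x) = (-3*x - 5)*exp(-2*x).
f'(x) = (6*x + 7)*exp(-2*x)

Solve f'(x) = 0:
  f'(x) = (6*x + 7)·exp(-2*x) and exp(-2*x) > 0 for every x, so f'(x) = 0 ⇔ 6*x + 7 = 0.
  6*x + 7 = 0.
  ⇒ x = -7/6

f''(x) = 4*(-3*x - 2)*exp(-2*x)
Second-derivative test at each critical point:
  f''(-7/6) = 61.8736 > 0 → local minimum

Critical points: x = -7/6 (local minimum)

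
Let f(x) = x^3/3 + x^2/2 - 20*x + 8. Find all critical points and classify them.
f'(x) = x^2 + x - 20

Solve f'(x) = 0:
  Factor: x^2 + x - 20 = (x - 4)*(x + 5) = 0.
  ⇒ x = -5, 4

f''(x) = 2*x + 1
Second-derivative test at each critical point:
  f''(-5) = -9 < 0 → local maximum
  f''(4) = 9 > 0 → local minimum

Critical points: x = -5 (local maximum); x = 4 (local minimum)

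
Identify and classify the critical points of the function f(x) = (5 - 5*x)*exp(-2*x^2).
f'(x) = 5*(4*x*(x - 1) - 1)*exp(-2*x^2)

Solve f'(x) = 0:
  f'(x) = (20*x^2 - 20*x - 5)·exp(-2*x^2) and exp(-2*x^2) > 0 for every x, so f'(x) = 0 ⇔ 20*x^2 - 20*x - 5 = 0.
  Factor: 20*x^2 - 20*x - 5 = 5*(4*x^2 - 4*x - 1); 4*x^2 - 4*x - 1 = 0 has no rational roots; quadratic formula: x = (4 ± √32)/8.
  ⇒ x = 1/2 - sqrt(2)/2 ≈ -0.2071, 1/2 + sqrt(2)/2 ≈ 1.2071

f''(x) = 20*(4*x^2*(1 - x) + 3*x - 1)*exp(-2*x^2)
Second-derivative test at each critical point:
  f''(-0.2071) = -25.9590 < 0 → local maximum
  f''(1.2071) = 1.5343 > 0 → local minimum

Critical points: x = 1/2 - sqrt(2)/2 ≈ -0.2071 (local maximum); x = 1/2 + sqrt(2)/2 ≈ 1.2071 (local minimum)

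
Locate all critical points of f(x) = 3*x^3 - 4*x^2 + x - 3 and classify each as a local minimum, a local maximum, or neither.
f'(x) = 9*x^2 - 8*x + 1

Solve f'(x) = 0:
  9*x^2 - 8*x + 1 = 0 has no rational roots; quadratic formula: x = (8 ± √28)/18.
  ⇒ x = 4/9 - sqrt(7)/9 ≈ 0.1505, sqrt(7)/9 + 4/9 ≈ 0.7384

f''(x) = 18*x - 8
Second-derivative test at each critical point:
  f''(0.1505) = -5.2915 < 0 → local maximum
  f''(0.7384) = 5.2915 > 0 → local minimum

Critical points: x = 4/9 - sqrt(7)/9 ≈ 0.1505 (local maximum); x = sqrt(7)/9 + 4/9 ≈ 0.7384 (local minimum)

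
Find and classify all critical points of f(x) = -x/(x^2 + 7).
f'(x) = (x^2 - 7)/(x^2 + 7)^2

Solve f'(x) = 0:
  f'(x) = (x^2 - 7)/(x^2 + 7)^2; the denominator is positive wherever f is defined, so f'(x) = 0 ⇔ x^2 - 7 = 0.
  x^2 - 7 = 0 has no rational roots; quadratic formula: x = (0 ± √28)/2.
  ⇒ x = -sqrt(7) ≈ -2.6458, sqrt(7) ≈ 2.6458

f''(x) = 2*x*(21 - x^2)/(x^2 + 7)^3
Second-derivative test at each critical point:
  f''(-2.6458) = -0.0270 < 0 → local maximum
  f''(2.6458) = 0.0270 > 0 → local minimum

Critical points: x = -sqrt(7) ≈ -2.6458 (local maximum); x = sqrt(7) ≈ 2.6458 (local minimum)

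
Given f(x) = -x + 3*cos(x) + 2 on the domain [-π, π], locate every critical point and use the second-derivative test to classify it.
f'(x) = -3*sin(x) - 1

Solve f'(x) = 0 on [-π, π]:
  f'(x) = 0 ⇔ sin(x) = -1/3, i.e. x = arcsin(-1/3) + 2nπ or x = π − arcsin(-1/3) + 2nπ; keep the solutions lying in [-π, π].
  ⇒ x = -pi + asin(1/3) ≈ -2.8018, -asin(1/3) ≈ -0.3398

f''(x) = -3*cos(x)
Second-derivative test at each critical point:
  f''(-2.8018) = 2.8284 > 0 → local minimum
  f''(-0.3398) = -2.8284 < 0 → local maximum

Critical points: x = -pi + asin(1/3) ≈ -2.8018 (local minimum); x = -asin(1/3) ≈ -0.3398 (local maximum)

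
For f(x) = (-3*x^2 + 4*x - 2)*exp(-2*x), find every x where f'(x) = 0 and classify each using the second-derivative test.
f'(x) = 2*(3*x^2 - 7*x + 4)*exp(-2*x)

Solve f'(x) = 0:
  f'(x) = (6*x^2 - 14*x + 8)·exp(-2*x) and exp(-2*x) > 0 for every x, so f'(x) = 0 ⇔ 6*x^2 - 14*x + 8 = 0.
  Factor: 6*x^2 - 14*x + 8 = 2*(x - 1)*(3*x - 4) = 0.
  ⇒ x = 1, 4/3

f''(x) = 2*(-6*x^2 + 20*x - 15)*exp(-2*x)
Second-derivative test at each critical point:
  f''(1) = -0.2707 < 0 → local maximum
  f''(4/3) = 0.1390 > 0 → local minimum

Critical points: x = 1 (local maximum); x = 4/3 (local minimum)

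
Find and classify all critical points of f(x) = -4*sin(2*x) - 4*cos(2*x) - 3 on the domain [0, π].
f'(x) = -8*sqrt(2)*cos(2*x + pi/4)

Solve f'(x) = 0 on [0, π]:
  f'(x) = 0 ⇔ -4*cos(2*x) = -4*sin(2*x) ⇔ tan(2*x) = 1, i.e. 2*x = arctan(1) + nπ; keep the solutions lying in [0, π].
  ⇒ x = pi/8 ≈ 0.3927, 5*pi/8 ≈ 1.9635

f''(x) = 16*sqrt(2)*sin(2*x + pi/4)
Second-derivative test at each critical point:
  f''(0.3927) = 22.6274 > 0 → local minimum
  f''(1.9635) = -22.6274 < 0 → local maximum

Critical points: x = pi/8 ≈ 0.3927 (local minimum); x = 5*pi/8 ≈ 1.9635 (local maximum)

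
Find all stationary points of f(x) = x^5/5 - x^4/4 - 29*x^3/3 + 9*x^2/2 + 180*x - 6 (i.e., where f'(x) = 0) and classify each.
f'(x) = x^4 - x^3 - 29*x^2 + 9*x + 180

Solve f'(x) = 0:
  Factor: x^4 - x^3 - 29*x^2 + 9*x + 180 = (x - 5)*(x - 3)*(x + 3)*(x + 4) = 0.
  ⇒ x = -4, -3, 3, 5

f''(x) = 4*x^3 - 3*x^2 - 58*x + 9
Second-derivative test at each critical point:
  f''(-4) = -63 < 0 → local maximum
  f''(-3) = 48 > 0 → local minimum
  f''(3) = -84 < 0 → local maximum
  f''(5) = 144 > 0 → local minimum

Critical points: x = -4 (local maximum); x = -3 (local minimum); x = 3 (local maximum); x = 5 (local minimum)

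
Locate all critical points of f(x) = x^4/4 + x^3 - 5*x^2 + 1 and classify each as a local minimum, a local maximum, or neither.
f'(x) = x*(x^2 + 3*x - 10)

Solve f'(x) = 0:
  Factor: x^3 + 3*x^2 - 10*x = x*(x - 2)*(x + 5) = 0.
  ⇒ x = -5, 0, 2

f''(x) = 3*x^2 + 6*x - 10
Second-derivative test at each critical point:
  f''(-5) = 35 > 0 → local minimum
  f''(0) = -10 < 0 → local maximum
  f''(2) = 14 > 0 → local minimum

Critical points: x = -5 (local minimum); x = 0 (local maximum); x = 2 (local minimum)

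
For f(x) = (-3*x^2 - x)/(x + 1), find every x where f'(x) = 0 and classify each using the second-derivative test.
f'(x) = (-3*x^2 - 6*x - 1)/(x^2 + 2*x + 1)

Solve f'(x) = 0:
  f'(x) = -(3*x^2 + 6*x + 1)/(x + 1)^2; the denominator is positive wherever f is defined, so f'(x) = 0 ⇔ -3*x^2 - 6*x - 1 = 0.
  3*x^2 + 6*x + 1 = 0 has no rational roots; quadratic formula: x = (-6 ± √24)/6.
  ⇒ x = -1 - sqrt(6)/3 ≈ -1.8165, -1 + sqrt(6)/3 ≈ -0.1835

f''(x) = -4/(x^3 + 3*x^2 + 3*x + 1)
Second-derivative test at each critical point:
  f''(-1.8165) = 7.3485 > 0 → local minimum
  f''(-0.1835) = -7.3485 < 0 → local maximum

Critical points: x = -1 - sqrt(6)/3 ≈ -1.8165 (local minimum); x = -1 + sqrt(6)/3 ≈ -0.1835 (local maximum)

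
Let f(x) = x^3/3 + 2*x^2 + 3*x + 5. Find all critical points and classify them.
f'(x) = x^2 + 4*x + 3

Solve f'(x) = 0:
  Factor: x^2 + 4*x + 3 = (x + 1)*(x + 3) = 0.
  ⇒ x = -3, -1

f''(x) = 2*x + 4
Second-derivative test at each critical point:
  f''(-3) = -2 < 0 → local maximum
  f''(-1) = 2 > 0 → local minimum

Critical points: x = -3 (local maximum); x = -1 (local minimum)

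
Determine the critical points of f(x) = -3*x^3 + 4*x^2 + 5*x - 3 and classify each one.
f'(x) = -9*x^2 + 8*x + 5

Solve f'(x) = 0:
  9*x^2 - 8*x - 5 = 0 has no rational roots; quadratic formula: x = (8 ± √244)/18.
  ⇒ x = 4/9 - sqrt(61)/9 ≈ -0.4234, 4/9 + sqrt(61)/9 ≈ 1.3122

f''(x) = 8 - 18*x
Second-derivative test at each critical point:
  f''(-0.4234) = 15.6205 > 0 → local minimum
  f''(1.3122) = -15.6205 < 0 → local maximum

Critical points: x = 4/9 - sqrt(61)/9 ≈ -0.4234 (local minimum); x = 4/9 + sqrt(61)/9 ≈ 1.3122 (local maximum)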